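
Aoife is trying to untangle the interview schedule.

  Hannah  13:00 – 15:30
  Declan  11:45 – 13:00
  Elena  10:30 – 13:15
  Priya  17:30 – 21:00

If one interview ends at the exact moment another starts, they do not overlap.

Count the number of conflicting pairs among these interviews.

2

Two intervals overlap when each starts before the other ends.
Sorted by start: Elena, Declan, Hannah, Priya.
Declan starts before Elena ends → Elena and Declan overlap.
Hannah starts before Elena ends → Elena and Hannah overlap.
Priya starts after Elena ends.
Hannah starts exactly when Declan ends (back-to-back, no overlap); Declan is clear from here.
Priya starts after Hannah ends.
Overlapping pairs: Declan & Elena, Elena & Hannah — 2 in total.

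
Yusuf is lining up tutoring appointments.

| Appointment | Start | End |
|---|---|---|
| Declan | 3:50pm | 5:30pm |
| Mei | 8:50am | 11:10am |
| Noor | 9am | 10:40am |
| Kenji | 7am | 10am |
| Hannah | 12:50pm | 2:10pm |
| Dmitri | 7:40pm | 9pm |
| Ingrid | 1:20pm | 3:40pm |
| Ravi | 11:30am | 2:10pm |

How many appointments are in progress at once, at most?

3

Sort all start/end points and keep a running count:
7am start Kenji → 1
8:50am start Mei → 2
9am start Noor → 3
10am end Kenji → 2
10:40am end Noor → 1
11:10am end Mei → 0
11:30am start Ravi → 1
12:50pm start Hannah → 2
1:20pm start Ingrid → 3
2:10pm end Hannah → 2
2:10pm end Ravi → 1
3:40pm end Ingrid → 0
3:50pm start Declan → 1
5:30pm end Declan → 0
7:40pm start Dmitri → 1
9pm end Dmitri → 0
Peak is 3, at 9am (Kenji, Mei, Noor).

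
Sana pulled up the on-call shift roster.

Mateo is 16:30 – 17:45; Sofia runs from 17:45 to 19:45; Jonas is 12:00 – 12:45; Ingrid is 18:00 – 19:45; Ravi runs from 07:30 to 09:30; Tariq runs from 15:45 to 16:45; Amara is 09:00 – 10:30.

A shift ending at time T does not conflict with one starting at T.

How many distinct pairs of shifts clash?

Sorted by start: Ravi, Amara, Jonas, Tariq, Mateo, Sofia, Ingrid.
Amara starts before Ravi ends → Ravi and Amara overlap.
Jonas starts after Ravi ends — done with Ravi.
Jonas starts after Amara ends — done with Amara.
Tariq starts after Jonas ends — done with Jonas.
Mateo starts before Tariq ends → Tariq and Mateo overlap.
Sofia starts after Tariq ends — done with Tariq.
Sofia starts exactly when Mateo ends (back-to-back, no overlap) — done with Mateo.
Ingrid starts before Sofia ends → Sofia and Ingrid overlap.
Overlapping pairs: Amara & Ravi, Ingrid & Sofia, Mateo & Tariq — 3 in total.

3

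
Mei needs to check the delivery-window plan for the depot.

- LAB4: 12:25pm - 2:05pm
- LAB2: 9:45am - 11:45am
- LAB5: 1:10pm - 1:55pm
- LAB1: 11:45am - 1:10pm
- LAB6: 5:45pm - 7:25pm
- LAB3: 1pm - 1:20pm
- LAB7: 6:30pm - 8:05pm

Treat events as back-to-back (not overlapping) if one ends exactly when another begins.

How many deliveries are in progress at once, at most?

3

Sort all start/end points and keep a running count:
9:45am start LAB2 → 1
11:45am end LAB2 → 0
11:45am start LAB1 → 1
12:25pm start LAB4 → 2
1pm start LAB3 → 3
1:10pm end LAB1 → 2
1:10pm start LAB5 → 3
1:20pm end LAB3 → 2
1:55pm end LAB5 → 1
2:05pm end LAB4 → 0
5:45pm start LAB6 → 1
6:30pm start LAB7 → 2
7:25pm end LAB6 → 1
8:05pm end LAB7 → 0
Peak is 3, at 1pm (LAB1, LAB3, LAB4).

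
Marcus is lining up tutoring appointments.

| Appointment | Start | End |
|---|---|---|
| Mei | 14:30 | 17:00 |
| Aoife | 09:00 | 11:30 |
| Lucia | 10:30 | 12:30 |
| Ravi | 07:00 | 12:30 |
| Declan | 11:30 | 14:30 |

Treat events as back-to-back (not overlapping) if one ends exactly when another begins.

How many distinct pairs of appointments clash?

5

Two intervals overlap when each starts before the other ends.
Sorted by start: Ravi, Aoife, Lucia, Declan, Mei.
Aoife starts before Ravi ends → Ravi and Aoife overlap.
Lucia starts before Ravi ends → Ravi and Lucia overlap.
Declan starts before Ravi ends → Ravi and Declan overlap.
Mei starts after Ravi ends.
Lucia starts before Aoife ends → Aoife and Lucia overlap.
Declan starts exactly when Aoife ends (back-to-back, no overlap); Aoife is clear from here.
Declan starts before Lucia ends → Lucia and Declan overlap.
Mei starts after Lucia ends.
Mei starts exactly when Declan ends (back-to-back, no overlap).
Overlapping pairs: Aoife & Lucia, Aoife & Ravi, Declan & Lucia, Declan & Ravi, Lucia & Ravi — 5 in total.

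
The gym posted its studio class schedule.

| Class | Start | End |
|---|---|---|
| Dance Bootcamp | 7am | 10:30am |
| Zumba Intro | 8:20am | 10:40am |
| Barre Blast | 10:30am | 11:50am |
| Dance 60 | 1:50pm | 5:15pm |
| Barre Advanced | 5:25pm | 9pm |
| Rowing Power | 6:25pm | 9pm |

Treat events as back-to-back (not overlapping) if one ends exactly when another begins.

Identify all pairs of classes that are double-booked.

Barre Advanced & Rowing Power, Barre Blast & Zumba Intro, Dance Bootcamp & Zumba Intro

Two intervals overlap when each starts before the other ends.
Sorted by start: Dance Bootcamp, Zumba Intro, Barre Blast, Dance 60, Barre Advanced, Rowing Power.
Zumba Intro starts before Dance Bootcamp ends → Dance Bootcamp and Zumba Intro overlap.
Barre Blast starts exactly when Dance Bootcamp ends (back-to-back, no overlap), so nothing later overlaps Dance Bootcamp either.
Barre Blast starts before Zumba Intro ends → Zumba Intro and Barre Blast overlap.
Dance 60 starts after Zumba Intro ends, so nothing later overlaps Zumba Intro either.
Dance 60 starts after Barre Blast ends, so nothing later overlaps Barre Blast either.
Barre Advanced starts after Dance 60 ends, so nothing later overlaps Dance 60 either.
Rowing Power starts before Barre Advanced ends → Barre Advanced and Rowing Power overlap.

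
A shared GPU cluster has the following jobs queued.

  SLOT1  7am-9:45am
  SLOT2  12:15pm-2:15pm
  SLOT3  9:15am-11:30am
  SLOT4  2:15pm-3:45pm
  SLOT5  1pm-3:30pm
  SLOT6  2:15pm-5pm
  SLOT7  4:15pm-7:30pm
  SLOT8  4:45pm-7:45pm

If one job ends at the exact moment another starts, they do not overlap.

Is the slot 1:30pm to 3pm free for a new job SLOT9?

No — it overlaps SLOT2, SLOT4, SLOT5, SLOT6

SLOT1: ends 9:45am at or before SLOT9 starts 1:30pm → clear.
SLOT3: ends 11:30am at or before SLOT9 starts 1:30pm → clear.
SLOT2: starts 12:15pm before SLOT9 ends 3pm, and ends 2:15pm after SLOT9 starts 1:30pm → overlap.
SLOT5: starts 1pm before SLOT9 ends 3pm, and ends 3:30pm after SLOT9 starts 1:30pm → overlap.
SLOT4: starts 2:15pm before SLOT9 ends 3pm, and ends 3:45pm after SLOT9 starts 1:30pm → overlap.
SLOT6: starts 2:15pm before SLOT9 ends 3pm, and ends 5pm after SLOT9 starts 1:30pm → overlap.
SLOT7: starts 4:15pm at or after SLOT9 ends 3pm → clear.
SLOT8: starts 4:45pm at or after SLOT9 ends 3pm → clear.
SLOT9 overlaps SLOT2, SLOT4, SLOT5, SLOT6.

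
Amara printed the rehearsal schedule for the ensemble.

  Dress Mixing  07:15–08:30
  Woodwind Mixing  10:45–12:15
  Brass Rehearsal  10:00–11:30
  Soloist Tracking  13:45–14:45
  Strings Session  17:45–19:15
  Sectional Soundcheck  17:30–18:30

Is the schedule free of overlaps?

Sorted by start: Dress Mixing, Brass Rehearsal, Woodwind Mixing, Soloist Tracking, Sectional Soundcheck, Strings Session.
Brass Rehearsal starts after Dress Mixing ends — done with Dress Mixing.
Woodwind Mixing starts before Brass Rehearsal ends → Brass Rehearsal and Woodwind Mixing overlap.
That's a conflict, so the schedule is not conflict-free.

No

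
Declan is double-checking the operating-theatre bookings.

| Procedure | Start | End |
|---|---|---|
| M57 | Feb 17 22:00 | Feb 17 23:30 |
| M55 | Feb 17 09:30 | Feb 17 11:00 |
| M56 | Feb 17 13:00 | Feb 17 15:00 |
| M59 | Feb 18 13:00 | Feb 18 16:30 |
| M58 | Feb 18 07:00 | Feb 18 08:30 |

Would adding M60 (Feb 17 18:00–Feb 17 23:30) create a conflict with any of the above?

M55: ends Feb 17 11:00 at or before M60 starts Feb 17 18:00 → clear.
M56: ends Feb 17 15:00 at or before M60 starts Feb 17 18:00 → clear.
M57: starts Feb 17 22:00 before M60 ends Feb 17 23:30, and ends Feb 17 23:30 after M60 starts Feb 17 18:00 → overlap.
M58: starts Feb 18 07:00 at or after M60 ends Feb 17 23:30 → clear.
M59: starts Feb 18 13:00 at or after M60 ends Feb 17 23:30 → clear.
M60 overlaps M57.

Yes — it overlaps M57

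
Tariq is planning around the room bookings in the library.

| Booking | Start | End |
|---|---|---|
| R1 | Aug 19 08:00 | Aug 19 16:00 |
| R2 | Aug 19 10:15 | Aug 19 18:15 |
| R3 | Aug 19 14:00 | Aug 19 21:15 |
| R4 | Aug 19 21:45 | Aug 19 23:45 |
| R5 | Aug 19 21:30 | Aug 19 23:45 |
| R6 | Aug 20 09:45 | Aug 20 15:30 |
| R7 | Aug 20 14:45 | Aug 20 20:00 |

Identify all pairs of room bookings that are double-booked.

R1 & R2, R1 & R3, R2 & R3, R4 & R5, R6 & R7

Sorted by start: R1, R2, R3, R5, R4, R6, R7.
R2 starts before R1 ends → R1 and R2 overlap.
R3 starts before R1 ends → R1 and R3 overlap.
R5 starts after R1 ends — done with R1.
R3 starts before R2 ends → R2 and R3 overlap.
R5 starts after R2 ends — done with R2.
R5 starts after R3 ends — done with R3.
R4 starts before R5 ends → R5 and R4 overlap.
R6 starts after R5 ends — done with R5.
R6 starts after R4 ends — done with R4.
R7 starts before R6 ends → R6 and R7 overlap.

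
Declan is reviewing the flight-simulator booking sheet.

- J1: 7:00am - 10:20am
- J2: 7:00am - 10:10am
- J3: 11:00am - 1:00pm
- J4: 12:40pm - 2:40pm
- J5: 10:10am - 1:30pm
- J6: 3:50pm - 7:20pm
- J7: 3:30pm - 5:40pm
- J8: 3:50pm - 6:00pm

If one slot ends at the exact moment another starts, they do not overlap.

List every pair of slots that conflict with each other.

Sorted by start: J1, J2, J5, J3, J4, J7, J6, J8.
J2 starts before J1 ends → J1 and J2 overlap.
J5 starts before J1 ends → J1 and J5 overlap.
J3 starts after J1 ends — done with J1.
J5 starts exactly when J2 ends (back-to-back, no overlap) — done with J2.
J3 starts before J5 ends → J5 and J3 overlap.
J4 starts before J5 ends → J5 and J4 overlap.
J7 starts after J5 ends — done with J5.
J4 starts before J3 ends → J3 and J4 overlap.
J7 starts after J3 ends — done with J3.
J7 starts after J4 ends — done with J4.
J6 starts before J7 ends → J7 and J6 overlap.
J8 starts before J7 ends → J7 and J8 overlap.
J8 starts before J6 ends → J6 and J8 overlap.

J1 & J2, J1 & J5, J3 & J4, J3 & J5, J4 & J5, J6 & J7, J6 & J8, J7 & J8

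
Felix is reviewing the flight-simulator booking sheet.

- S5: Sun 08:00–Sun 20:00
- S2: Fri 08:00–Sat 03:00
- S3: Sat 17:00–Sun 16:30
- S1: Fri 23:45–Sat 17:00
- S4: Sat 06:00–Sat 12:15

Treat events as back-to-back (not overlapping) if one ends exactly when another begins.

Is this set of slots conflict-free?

No

Two intervals overlap when each starts before the other ends.
Sorted by start: S2, S1, S4, S3, S5.
S1 starts before S2 ends → S2 and S1 overlap.
That's a conflict, so the schedule is not conflict-free.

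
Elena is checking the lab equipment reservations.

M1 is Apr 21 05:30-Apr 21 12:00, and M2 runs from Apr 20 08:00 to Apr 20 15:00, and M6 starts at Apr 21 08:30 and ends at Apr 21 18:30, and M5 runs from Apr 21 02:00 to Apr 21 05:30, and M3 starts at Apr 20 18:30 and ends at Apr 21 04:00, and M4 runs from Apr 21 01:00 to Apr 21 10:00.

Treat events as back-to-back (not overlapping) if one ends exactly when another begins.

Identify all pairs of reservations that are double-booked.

Sorted by start: M2, M3, M4, M5, M1, M6.
M3 starts after M2 ends, so M2 has no further overlaps.
M4 starts before M3 ends → M3 and M4 overlap.
M5 starts before M3 ends → M3 and M5 overlap.
M1 starts after M3 ends, so M3 has no further overlaps.
M5 starts before M4 ends → M4 and M5 overlap.
M1 starts before M4 ends → M4 and M1 overlap.
M6 starts before M4 ends → M4 and M6 overlap.
M1 starts exactly when M5 ends (back-to-back, no overlap), so M5 has no further overlaps.
M6 starts before M1 ends → M1 and M6 overlap.

M1 & M4, M1 & M6, M3 & M4, M3 & M5, M4 & M5, M4 & M6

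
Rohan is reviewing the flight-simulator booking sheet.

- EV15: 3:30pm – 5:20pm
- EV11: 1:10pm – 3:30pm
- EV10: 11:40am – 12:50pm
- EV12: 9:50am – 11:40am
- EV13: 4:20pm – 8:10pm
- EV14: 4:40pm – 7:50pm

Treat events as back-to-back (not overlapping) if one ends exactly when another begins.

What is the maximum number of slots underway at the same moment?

Sweep the timeline, counting +1 at each start and −1 at each end (ends before starts at a tie):
9:50am start EV12 → 1
11:40am end EV12 → 0
11:40am start EV10 → 1
12:50pm end EV10 → 0
1:10pm start EV11 → 1
3:30pm end EV11 → 0
3:30pm start EV15 → 1
4:20pm start EV13 → 2
4:40pm start EV14 → 3
5:20pm end EV15 → 2
7:50pm end EV14 → 1
8:10pm end EV13 → 0
Peak is 3, at 4:40pm (EV13, EV14, EV15).

3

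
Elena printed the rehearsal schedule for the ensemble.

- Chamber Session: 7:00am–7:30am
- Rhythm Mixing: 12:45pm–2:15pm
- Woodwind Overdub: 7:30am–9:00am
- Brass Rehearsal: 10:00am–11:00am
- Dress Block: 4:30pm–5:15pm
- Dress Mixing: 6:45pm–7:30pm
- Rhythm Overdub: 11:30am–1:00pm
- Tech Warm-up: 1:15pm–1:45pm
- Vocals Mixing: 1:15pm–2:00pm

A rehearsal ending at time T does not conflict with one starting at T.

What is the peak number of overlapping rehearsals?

Sweep the timeline, counting +1 at each start and −1 at each end (ends before starts at a tie):
7:00am start Chamber Session → 1
7:30am end Chamber Session → 0
7:30am start Woodwind Overdub → 1
9:00am end Woodwind Overdub → 0
10:00am start Brass Rehearsal → 1
11:00am end Brass Rehearsal → 0
11:30am start Rhythm Overdub → 1
12:45pm start Rhythm Mixing → 2
1:00pm end Rhythm Overdub → 1
1:15pm start Tech Warm-up → 2
1:15pm start Vocals Mixing → 3
1:45pm end Tech Warm-up → 2
2:00pm end Vocals Mixing → 1
2:15pm end Rhythm Mixing → 0
4:30pm start Dress Block → 1
5:15pm end Dress Block → 0
6:45pm start Dress Mixing → 1
7:30pm end Dress Mixing → 0
Peak is 3, at 1:15pm (Rhythm Mixing, Tech Warm-up, Vocals Mixing).

3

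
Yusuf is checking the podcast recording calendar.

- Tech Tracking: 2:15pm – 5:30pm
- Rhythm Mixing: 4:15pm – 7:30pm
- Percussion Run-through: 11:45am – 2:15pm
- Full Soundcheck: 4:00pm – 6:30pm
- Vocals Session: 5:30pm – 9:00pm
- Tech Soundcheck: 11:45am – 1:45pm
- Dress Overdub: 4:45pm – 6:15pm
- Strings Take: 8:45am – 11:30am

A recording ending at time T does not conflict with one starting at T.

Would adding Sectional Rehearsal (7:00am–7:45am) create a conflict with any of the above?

No — it doesn't clash with anything

Strings Take: starts 8:45am at or after Sectional Rehearsal ends 7:45am → clear.
Tech Soundcheck: starts 11:45am at or after Sectional Rehearsal ends 7:45am → clear.
Percussion Run-through: starts 11:45am at or after Sectional Rehearsal ends 7:45am → clear.
Tech Tracking: starts 2:15pm at or after Sectional Rehearsal ends 7:45am → clear.
Full Soundcheck: starts 4:00pm at or after Sectional Rehearsal ends 7:45am → clear.
Rhythm Mixing: starts 4:15pm at or after Sectional Rehearsal ends 7:45am → clear.
Dress Overdub: starts 4:45pm at or after Sectional Rehearsal ends 7:45am → clear.
Vocals Session: starts 5:30pm at or after Sectional Rehearsal ends 7:45am → clear.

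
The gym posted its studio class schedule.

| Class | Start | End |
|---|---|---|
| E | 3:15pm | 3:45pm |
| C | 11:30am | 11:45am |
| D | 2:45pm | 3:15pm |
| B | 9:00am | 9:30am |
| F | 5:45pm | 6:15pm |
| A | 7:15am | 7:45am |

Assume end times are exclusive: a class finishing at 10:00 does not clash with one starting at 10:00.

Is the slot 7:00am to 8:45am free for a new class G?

A: starts 7:15am before G ends 8:45am, and ends 7:45am after G starts 7:00am → overlap.
B: starts 9:00am at or after G ends 8:45am → clear.
C: starts 11:30am at or after G ends 8:45am → clear.
D: starts 2:45pm at or after G ends 8:45am → clear.
E: starts 3:15pm at or after G ends 8:45am → clear.
F: starts 5:45pm at or after G ends 8:45am → clear.
G overlaps A.

No — it overlaps A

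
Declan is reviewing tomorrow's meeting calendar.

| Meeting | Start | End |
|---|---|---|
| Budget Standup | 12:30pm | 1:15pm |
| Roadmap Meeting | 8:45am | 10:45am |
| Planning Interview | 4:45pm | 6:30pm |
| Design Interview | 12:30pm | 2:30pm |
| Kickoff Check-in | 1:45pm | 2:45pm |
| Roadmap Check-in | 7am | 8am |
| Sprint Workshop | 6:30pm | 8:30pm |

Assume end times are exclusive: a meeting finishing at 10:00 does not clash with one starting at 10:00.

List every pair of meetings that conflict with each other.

Sorted by start: Roadmap Check-in, Roadmap Meeting, Budget Standup, Design Interview, Kickoff Check-in, Planning Interview, Sprint Workshop.
Roadmap Meeting starts after Roadmap Check-in ends, so nothing later overlaps Roadmap Check-in either.
Budget Standup starts after Roadmap Meeting ends, so nothing later overlaps Roadmap Meeting either.
Design Interview starts before Budget Standup ends → Budget Standup and Design Interview overlap.
Kickoff Check-in starts after Budget Standup ends, so nothing later overlaps Budget Standup either.
Kickoff Check-in starts before Design Interview ends → Design Interview and Kickoff Check-in overlap.
Planning Interview starts after Design Interview ends, so nothing later overlaps Design Interview either.
Planning Interview starts after Kickoff Check-in ends, so nothing later overlaps Kickoff Check-in either.
Sprint Workshop starts exactly when Planning Interview ends (back-to-back, no overlap).

Budget Standup & Design Interview, Design Interview & Kickoff Check-in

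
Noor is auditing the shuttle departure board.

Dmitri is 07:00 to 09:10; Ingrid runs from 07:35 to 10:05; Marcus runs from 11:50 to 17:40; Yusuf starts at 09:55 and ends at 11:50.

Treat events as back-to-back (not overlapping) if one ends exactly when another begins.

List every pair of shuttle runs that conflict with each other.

Two intervals overlap when each starts before the other ends.
Sorted by start: Dmitri, Ingrid, Yusuf, Marcus.
Ingrid starts before Dmitri ends → Dmitri and Ingrid overlap.
Yusuf starts after Dmitri ends; Dmitri is clear from here.
Yusuf starts before Ingrid ends → Ingrid and Yusuf overlap.
Marcus starts after Ingrid ends.
Marcus starts exactly when Yusuf ends (back-to-back, no overlap).

Dmitri & Ingrid, Ingrid & Yusuf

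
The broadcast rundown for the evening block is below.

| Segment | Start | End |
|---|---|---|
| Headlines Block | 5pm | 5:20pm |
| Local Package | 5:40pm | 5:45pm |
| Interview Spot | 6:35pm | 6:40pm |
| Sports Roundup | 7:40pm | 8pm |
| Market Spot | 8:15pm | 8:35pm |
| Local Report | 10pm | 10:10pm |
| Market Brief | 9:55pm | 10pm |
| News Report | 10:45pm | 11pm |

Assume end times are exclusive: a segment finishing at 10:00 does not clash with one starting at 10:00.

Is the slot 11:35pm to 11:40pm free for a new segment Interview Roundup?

Yes — the slot is free

Headlines Block: ends 5:20pm at or before Interview Roundup starts 11:35pm → clear.
Local Package: ends 5:45pm at or before Interview Roundup starts 11:35pm → clear.
Interview Spot: ends 6:40pm at or before Interview Roundup starts 11:35pm → clear.
Sports Roundup: ends 8pm at or before Interview Roundup starts 11:35pm → clear.
Market Spot: ends 8:35pm at or before Interview Roundup starts 11:35pm → clear.
Market Brief: ends 10pm at or before Interview Roundup starts 11:35pm → clear.
Local Report: ends 10:10pm at or before Interview Roundup starts 11:35pm → clear.
News Report: ends 11pm at or before Interview Roundup starts 11:35pm → clear.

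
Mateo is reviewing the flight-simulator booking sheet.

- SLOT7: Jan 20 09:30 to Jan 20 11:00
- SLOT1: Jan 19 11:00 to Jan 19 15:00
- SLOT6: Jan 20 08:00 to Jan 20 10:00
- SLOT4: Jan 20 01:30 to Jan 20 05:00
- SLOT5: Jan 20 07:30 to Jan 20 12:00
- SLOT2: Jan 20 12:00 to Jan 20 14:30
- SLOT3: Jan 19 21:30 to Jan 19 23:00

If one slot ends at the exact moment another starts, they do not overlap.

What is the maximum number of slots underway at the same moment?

Sweep the timeline, counting +1 at each start and −1 at each end (ends before starts at a tie):
Jan 19 11:00 start SLOT1 → 1
Jan 19 15:00 end SLOT1 → 0
Jan 19 21:30 start SLOT3 → 1
Jan 19 23:00 end SLOT3 → 0
Jan 20 01:30 start SLOT4 → 1
Jan 20 05:00 end SLOT4 → 0
Jan 20 07:30 start SLOT5 → 1
Jan 20 08:00 start SLOT6 → 2
Jan 20 09:30 start SLOT7 → 3
Jan 20 10:00 end SLOT6 → 2
Jan 20 11:00 end SLOT7 → 1
Jan 20 12:00 end SLOT5 → 0
Jan 20 12:00 start SLOT2 → 1
Jan 20 14:30 end SLOT2 → 0
Peak is 3, at Jan 20 09:30 (SLOT5, SLOT6, SLOT7).

3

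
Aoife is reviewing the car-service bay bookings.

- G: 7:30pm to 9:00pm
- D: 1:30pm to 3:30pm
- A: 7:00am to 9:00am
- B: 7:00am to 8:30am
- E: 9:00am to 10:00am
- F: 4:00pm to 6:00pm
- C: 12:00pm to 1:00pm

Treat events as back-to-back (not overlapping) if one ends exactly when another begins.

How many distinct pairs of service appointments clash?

1

Two intervals overlap when each starts before the other ends.
Sorted by start: A, B, E, C, D, F, G.
B starts before A ends → A and B overlap.
E starts exactly when A ends (back-to-back, no overlap); A is clear from here.
E starts after B ends; B is clear from here.
C starts after E ends; E is clear from here.
D starts after C ends; C is clear from here.
F starts after D ends; D is clear from here.
G starts after F ends.
Overlapping pairs: A & B — 1 in total.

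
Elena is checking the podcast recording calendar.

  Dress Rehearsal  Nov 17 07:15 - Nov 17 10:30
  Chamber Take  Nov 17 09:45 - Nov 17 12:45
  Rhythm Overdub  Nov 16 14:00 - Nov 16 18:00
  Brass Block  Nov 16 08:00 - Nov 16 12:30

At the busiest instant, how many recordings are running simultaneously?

2

Sort all start/end points and keep a running count:
Nov 16 08:00 start Brass Block → 1
Nov 16 12:30 end Brass Block → 0
Nov 16 14:00 start Rhythm Overdub → 1
Nov 16 18:00 end Rhythm Overdub → 0
Nov 17 07:15 start Dress Rehearsal → 1
Nov 17 09:45 start Chamber Take → 2
Nov 17 10:30 end Dress Rehearsal → 1
Nov 17 12:45 end Chamber Take → 0
Peak is 2, at Nov 17 09:45 (Chamber Take, Dress Rehearsal).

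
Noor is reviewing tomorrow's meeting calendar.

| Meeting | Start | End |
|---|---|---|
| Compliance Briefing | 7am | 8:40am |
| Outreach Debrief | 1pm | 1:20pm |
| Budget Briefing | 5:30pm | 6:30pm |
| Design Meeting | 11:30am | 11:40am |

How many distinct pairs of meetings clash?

0

Sorted by start: Compliance Briefing, Design Meeting, Outreach Debrief, Budget Briefing.
Design Meeting starts after Compliance Briefing ends; Compliance Briefing is clear from here.
Outreach Debrief starts after Design Meeting ends; Design Meeting is clear from here.
Budget Briefing starts after Outreach Debrief ends.
No pair overlaps.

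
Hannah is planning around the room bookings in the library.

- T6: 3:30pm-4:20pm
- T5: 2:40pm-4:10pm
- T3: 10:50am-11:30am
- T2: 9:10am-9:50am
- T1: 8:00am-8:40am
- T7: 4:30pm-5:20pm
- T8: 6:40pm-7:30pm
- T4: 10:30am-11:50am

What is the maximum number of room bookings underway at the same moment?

2

Walk through starts and ends in time order (an end at T is processed before a start at T):
8:00am start T1 → 1
8:40am end T1 → 0
9:10am start T2 → 1
9:50am end T2 → 0
10:30am start T4 → 1
10:50am start T3 → 2
11:30am end T3 → 1
11:50am end T4 → 0
2:40pm start T5 → 1
3:30pm start T6 → 2
4:10pm end T5 → 1
4:20pm end T6 → 0
4:30pm start T7 → 1
5:20pm end T7 → 0
6:40pm start T8 → 1
7:30pm end T8 → 0
Peak is 2, at 10:50am (T3, T4).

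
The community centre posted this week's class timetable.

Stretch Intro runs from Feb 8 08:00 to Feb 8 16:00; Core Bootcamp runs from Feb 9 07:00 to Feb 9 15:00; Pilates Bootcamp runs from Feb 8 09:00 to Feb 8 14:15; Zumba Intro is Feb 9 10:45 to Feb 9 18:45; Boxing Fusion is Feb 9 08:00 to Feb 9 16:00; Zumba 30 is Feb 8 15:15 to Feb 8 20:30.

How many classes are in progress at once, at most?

Sweep the timeline, counting +1 at each start and −1 at each end (ends before starts at a tie):
Feb 8 08:00 start Stretch Intro → 1
Feb 8 09:00 start Pilates Bootcamp → 2
Feb 8 14:15 end Pilates Bootcamp → 1
Feb 8 15:15 start Zumba 30 → 2
Feb 8 16:00 end Stretch Intro → 1
Feb 8 20:30 end Zumba 30 → 0
Feb 9 07:00 start Core Bootcamp → 1
Feb 9 08:00 start Boxing Fusion → 2
Feb 9 10:45 start Zumba Intro → 3
Feb 9 15:00 end Core Bootcamp → 2
Feb 9 16:00 end Boxing Fusion → 1
Feb 9 18:45 end Zumba Intro → 0
Peak is 3, at Feb 9 10:45 (Boxing Fusion, Core Bootcamp, Zumba Intro).

3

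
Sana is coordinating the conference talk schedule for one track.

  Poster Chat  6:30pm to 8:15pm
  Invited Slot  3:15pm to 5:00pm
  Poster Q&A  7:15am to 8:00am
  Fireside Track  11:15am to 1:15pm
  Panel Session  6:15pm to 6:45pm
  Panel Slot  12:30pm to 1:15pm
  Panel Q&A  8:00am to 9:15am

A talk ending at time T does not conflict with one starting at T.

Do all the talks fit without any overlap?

Sorted by start: Poster Q&A, Panel Q&A, Fireside Track, Panel Slot, Invited Slot, Panel Session, Poster Chat.
Panel Q&A starts exactly when Poster Q&A ends (back-to-back, no overlap), so Poster Q&A has no further overlaps.
Fireside Track starts after Panel Q&A ends, so Panel Q&A has no further overlaps.
Panel Slot starts before Fireside Track ends → Fireside Track and Panel Slot overlap.
That's a conflict, so the schedule is not conflict-free.

No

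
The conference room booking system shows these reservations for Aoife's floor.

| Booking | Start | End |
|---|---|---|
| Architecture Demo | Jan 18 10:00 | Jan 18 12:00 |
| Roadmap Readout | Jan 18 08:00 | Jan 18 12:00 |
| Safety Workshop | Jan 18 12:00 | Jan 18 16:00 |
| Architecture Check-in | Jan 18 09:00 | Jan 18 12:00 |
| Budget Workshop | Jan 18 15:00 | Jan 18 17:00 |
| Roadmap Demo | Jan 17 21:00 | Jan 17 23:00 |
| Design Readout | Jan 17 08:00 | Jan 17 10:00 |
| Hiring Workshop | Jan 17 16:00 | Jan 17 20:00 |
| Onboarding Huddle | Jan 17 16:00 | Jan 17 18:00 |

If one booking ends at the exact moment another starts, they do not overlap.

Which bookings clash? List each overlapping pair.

Sorted by start: Design Readout, Onboarding Huddle, Hiring Workshop, Roadmap Demo, Roadmap Readout, Architecture Check-in, Architecture Demo, Safety Workshop, Budget Workshop.
Onboarding Huddle starts after Design Readout ends, so Design Readout has no further overlaps.
Hiring Workshop starts before Onboarding Huddle ends → Onboarding Huddle and Hiring Workshop overlap.
Roadmap Demo starts after Onboarding Huddle ends, so Onboarding Huddle has no further overlaps.
Roadmap Demo starts after Hiring Workshop ends, so Hiring Workshop has no further overlaps.
Roadmap Readout starts after Roadmap Demo ends, so Roadmap Demo has no further overlaps.
Architecture Check-in starts before Roadmap Readout ends → Roadmap Readout and Architecture Check-in overlap.
Architecture Demo starts before Roadmap Readout ends → Roadmap Readout and Architecture Demo overlap.
Safety Workshop starts exactly when Roadmap Readout ends (back-to-back, no overlap), so Roadmap Readout has no further overlaps.
Architecture Demo starts before Architecture Check-in ends → Architecture Check-in and Architecture Demo overlap.
Safety Workshop starts exactly when Architecture Check-in ends (back-to-back, no overlap), so Architecture Check-in has no further overlaps.
Safety Workshop starts exactly when Architecture Demo ends (back-to-back, no overlap), so Architecture Demo has no further overlaps.
Budget Workshop starts before Safety Workshop ends → Safety Workshop and Budget Workshop overlap.

Architecture Check-in & Architecture Demo, Architecture Check-in & Roadmap Readout, Architecture Demo & Roadmap Readout, Budget Workshop & Safety Workshop, Hiring Workshop & Onboarding Huddle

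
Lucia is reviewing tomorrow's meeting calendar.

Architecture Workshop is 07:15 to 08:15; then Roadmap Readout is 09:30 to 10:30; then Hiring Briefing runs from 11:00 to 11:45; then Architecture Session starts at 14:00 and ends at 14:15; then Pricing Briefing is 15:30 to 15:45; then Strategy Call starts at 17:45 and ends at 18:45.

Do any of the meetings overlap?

Sorted by start: Architecture Workshop, Roadmap Readout, Hiring Briefing, Architecture Session, Pricing Briefing, Strategy Call.
Roadmap Readout starts after Architecture Workshop ends, so Architecture Workshop has no further overlaps.
Hiring Briefing starts after Roadmap Readout ends, so Roadmap Readout has no further overlaps.
Architecture Session starts after Hiring Briefing ends, so Hiring Briefing has no further overlaps.
Pricing Briefing starts after Architecture Session ends, so Architecture Session has no further overlaps.
Strategy Call starts after Pricing Briefing ends.
Every pair is clear; the schedule has no overlaps.

No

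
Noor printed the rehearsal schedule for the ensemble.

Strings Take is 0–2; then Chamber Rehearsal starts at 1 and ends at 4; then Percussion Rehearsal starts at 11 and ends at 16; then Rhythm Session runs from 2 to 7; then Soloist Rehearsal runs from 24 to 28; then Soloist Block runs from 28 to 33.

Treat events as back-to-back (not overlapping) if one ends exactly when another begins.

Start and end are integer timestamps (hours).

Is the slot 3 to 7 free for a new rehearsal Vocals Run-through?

No — it overlaps Chamber Rehearsal, Rhythm Session

Strings Take: ends 2 at or before Vocals Run-through starts 3 → clear.
Chamber Rehearsal: starts 1 before Vocals Run-through ends 7, and ends 4 after Vocals Run-through starts 3 → overlap.
Rhythm Session: starts 2 before Vocals Run-through ends 7, and ends 7 after Vocals Run-through starts 3 → overlap.
Percussion Rehearsal: starts 11 at or after Vocals Run-through ends 7 → clear.
Soloist Rehearsal: starts 24 at or after Vocals Run-through ends 7 → clear.
Soloist Block: starts 28 at or after Vocals Run-through ends 7 → clear.
Vocals Run-through overlaps Chamber Rehearsal, Rhythm Session.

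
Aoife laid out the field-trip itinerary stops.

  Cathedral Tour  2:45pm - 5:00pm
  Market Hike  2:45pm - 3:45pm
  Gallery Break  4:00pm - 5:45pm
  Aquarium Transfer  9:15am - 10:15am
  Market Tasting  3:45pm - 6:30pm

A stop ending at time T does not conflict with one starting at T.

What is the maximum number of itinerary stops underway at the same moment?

Walk through starts and ends in time order (an end at T is processed before a start at T):
9:15am start Aquarium Transfer → 1
10:15am end Aquarium Transfer → 0
2:45pm start Cathedral Tour → 1
2:45pm start Market Hike → 2
3:45pm end Market Hike → 1
3:45pm start Market Tasting → 2
4:00pm start Gallery Break → 3
5:00pm end Cathedral Tour → 2
5:45pm end Gallery Break → 1
6:30pm end Market Tasting → 0
Peak is 3, at 4:00pm (Cathedral Tour, Gallery Break, Market Tasting).

3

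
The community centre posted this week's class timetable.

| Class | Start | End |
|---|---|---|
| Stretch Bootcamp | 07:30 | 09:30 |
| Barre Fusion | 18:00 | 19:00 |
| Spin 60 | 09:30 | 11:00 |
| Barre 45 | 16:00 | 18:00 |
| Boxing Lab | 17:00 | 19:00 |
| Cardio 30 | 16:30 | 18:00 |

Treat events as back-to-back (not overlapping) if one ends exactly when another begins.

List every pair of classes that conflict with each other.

Check each pair: they overlap iff neither finishes before the other starts.
Sorted by start: Stretch Bootcamp, Spin 60, Barre 45, Cardio 30, Boxing Lab, Barre Fusion.
Spin 60 starts exactly when Stretch Bootcamp ends (back-to-back, no overlap) — done with Stretch Bootcamp.
Barre 45 starts after Spin 60 ends — done with Spin 60.
Cardio 30 starts before Barre 45 ends → Barre 45 and Cardio 30 overlap.
Boxing Lab starts before Barre 45 ends → Barre 45 and Boxing Lab overlap.
Barre Fusion starts exactly when Barre 45 ends (back-to-back, no overlap).
Boxing Lab starts before Cardio 30 ends → Cardio 30 and Boxing Lab overlap.
Barre Fusion starts exactly when Cardio 30 ends (back-to-back, no overlap).
Barre Fusion starts before Boxing Lab ends → Boxing Lab and Barre Fusion overlap.

Barre 45 & Boxing Lab, Barre 45 & Cardio 30, Barre Fusion & Boxing Lab, Boxing Lab & Cardio 30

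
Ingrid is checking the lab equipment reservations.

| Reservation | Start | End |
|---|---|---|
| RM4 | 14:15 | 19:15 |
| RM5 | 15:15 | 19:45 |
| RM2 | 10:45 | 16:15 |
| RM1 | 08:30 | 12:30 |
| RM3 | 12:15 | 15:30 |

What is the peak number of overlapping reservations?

4

Sweep the timeline, counting +1 at each start and −1 at each end (ends before starts at a tie):
08:30 start RM1 → 1
10:45 start RM2 → 2
12:15 start RM3 → 3
12:30 end RM1 → 2
14:15 start RM4 → 3
15:15 start RM5 → 4
15:30 end RM3 → 3
16:15 end RM2 → 2
19:15 end RM4 → 1
19:45 end RM5 → 0
Peak is 4, at 15:15 (RM2, RM3, RM4, RM5).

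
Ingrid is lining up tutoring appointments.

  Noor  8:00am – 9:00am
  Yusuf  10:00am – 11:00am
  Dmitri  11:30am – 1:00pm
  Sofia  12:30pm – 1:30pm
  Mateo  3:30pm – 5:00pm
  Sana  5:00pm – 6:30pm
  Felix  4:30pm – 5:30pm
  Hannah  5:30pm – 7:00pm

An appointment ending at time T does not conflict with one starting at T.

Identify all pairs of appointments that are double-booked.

Dmitri & Sofia, Felix & Mateo, Felix & Sana, Hannah & Sana

Two intervals overlap when each starts before the other ends.
Sorted by start: Noor, Yusuf, Dmitri, Sofia, Mateo, Felix, Sana, Hannah.
Yusuf starts after Noor ends; Noor is clear from here.
Dmitri starts after Yusuf ends; Yusuf is clear from here.
Sofia starts before Dmitri ends → Dmitri and Sofia overlap.
Mateo starts after Dmitri ends; Dmitri is clear from here.
Mateo starts after Sofia ends; Sofia is clear from here.
Felix starts before Mateo ends → Mateo and Felix overlap.
Sana starts exactly when Mateo ends (back-to-back, no overlap); Mateo is clear from here.
Sana starts before Felix ends → Felix and Sana overlap.
Hannah starts exactly when Felix ends (back-to-back, no overlap).
Hannah starts before Sana ends → Sana and Hannah overlap.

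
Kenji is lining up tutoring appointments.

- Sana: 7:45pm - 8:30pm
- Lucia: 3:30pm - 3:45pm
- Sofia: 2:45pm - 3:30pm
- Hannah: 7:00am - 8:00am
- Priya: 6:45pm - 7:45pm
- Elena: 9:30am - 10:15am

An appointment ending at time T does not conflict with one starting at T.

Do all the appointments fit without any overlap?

Yes

Sorted by start: Hannah, Elena, Sofia, Lucia, Priya, Sana.
Elena starts after Hannah ends, so Hannah has no further overlaps.
Sofia starts after Elena ends, so Elena has no further overlaps.
Lucia starts exactly when Sofia ends (back-to-back, no overlap), so Sofia has no further overlaps.
Priya starts after Lucia ends, so Lucia has no further overlaps.
Sana starts exactly when Priya ends (back-to-back, no overlap).
Every pair is clear; the schedule has no overlaps.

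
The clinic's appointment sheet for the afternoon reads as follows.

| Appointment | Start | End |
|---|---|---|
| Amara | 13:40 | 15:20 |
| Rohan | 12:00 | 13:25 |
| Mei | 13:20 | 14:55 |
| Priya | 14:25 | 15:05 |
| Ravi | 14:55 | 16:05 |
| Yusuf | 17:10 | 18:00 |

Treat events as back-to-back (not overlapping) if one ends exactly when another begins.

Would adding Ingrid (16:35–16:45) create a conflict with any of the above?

No — it doesn't clash with anything

Rohan: ends 13:25 at or before Ingrid starts 16:35 → clear.
Mei: ends 14:55 at or before Ingrid starts 16:35 → clear.
Amara: ends 15:20 at or before Ingrid starts 16:35 → clear.
Priya: ends 15:05 at or before Ingrid starts 16:35 → clear.
Ravi: ends 16:05 at or before Ingrid starts 16:35 → clear.
Yusuf: starts 17:10 at or after Ingrid ends 16:45 → clear.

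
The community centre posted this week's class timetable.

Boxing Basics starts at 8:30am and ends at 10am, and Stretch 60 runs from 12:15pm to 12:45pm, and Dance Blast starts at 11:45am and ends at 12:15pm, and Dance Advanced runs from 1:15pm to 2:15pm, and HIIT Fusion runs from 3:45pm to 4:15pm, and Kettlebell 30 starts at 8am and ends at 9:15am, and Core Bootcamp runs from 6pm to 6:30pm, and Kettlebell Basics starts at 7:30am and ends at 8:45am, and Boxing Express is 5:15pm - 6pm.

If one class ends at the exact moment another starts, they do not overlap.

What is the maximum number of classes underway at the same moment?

3

Sort all start/end points and keep a running count:
7:30am start Kettlebell Basics → 1
8am start Kettlebell 30 → 2
8:30am start Boxing Basics → 3
8:45am end Kettlebell Basics → 2
9:15am end Kettlebell 30 → 1
10am end Boxing Basics → 0
11:45am start Dance Blast → 1
12:15pm end Dance Blast → 0
12:15pm start Stretch 60 → 1
12:45pm end Stretch 60 → 0
1:15pm start Dance Advanced → 1
2:15pm end Dance Advanced → 0
3:45pm start HIIT Fusion → 1
4:15pm end HIIT Fusion → 0
5:15pm start Boxing Express → 1
6pm end Boxing Express → 0
6pm start Core Bootcamp → 1
6:30pm end Core Bootcamp → 0
Peak is 3, at 8:30am (Boxing Basics, Kettlebell 30, Kettlebell Basics).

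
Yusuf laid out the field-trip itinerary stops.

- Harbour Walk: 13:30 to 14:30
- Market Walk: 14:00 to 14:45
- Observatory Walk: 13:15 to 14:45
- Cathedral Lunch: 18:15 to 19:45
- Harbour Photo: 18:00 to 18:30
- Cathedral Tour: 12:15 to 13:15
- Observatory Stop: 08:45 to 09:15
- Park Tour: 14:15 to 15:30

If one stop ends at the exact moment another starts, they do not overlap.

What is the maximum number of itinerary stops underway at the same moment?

Walk through starts and ends in time order (an end at T is processed before a start at T):
08:45 start Observatory Stop → 1
09:15 end Observatory Stop → 0
12:15 start Cathedral Tour → 1
13:15 end Cathedral Tour → 0
13:15 start Observatory Walk → 1
13:30 start Harbour Walk → 2
14:00 start Market Walk → 3
14:15 start Park Tour → 4
14:30 end Harbour Walk → 3
14:45 end Market Walk → 2
14:45 end Observatory Walk → 1
15:30 end Park Tour → 0
18:00 start Harbour Photo → 1
18:15 start Cathedral Lunch → 2
18:30 end Harbour Photo → 1
19:45 end Cathedral Lunch → 0
Peak is 4, at 14:15 (Harbour Walk, Market Walk, Observatory Walk, Park Tour).

4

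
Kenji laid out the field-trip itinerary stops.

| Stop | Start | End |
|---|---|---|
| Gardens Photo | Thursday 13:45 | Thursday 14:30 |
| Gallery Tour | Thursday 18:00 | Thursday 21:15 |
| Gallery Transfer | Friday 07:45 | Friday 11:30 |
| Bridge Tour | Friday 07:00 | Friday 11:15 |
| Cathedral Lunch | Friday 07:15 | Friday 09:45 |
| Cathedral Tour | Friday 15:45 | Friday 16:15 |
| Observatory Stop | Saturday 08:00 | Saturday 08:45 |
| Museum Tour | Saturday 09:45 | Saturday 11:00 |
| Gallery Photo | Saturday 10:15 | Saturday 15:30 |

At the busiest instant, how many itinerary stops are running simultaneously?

Sweep the timeline, counting +1 at each start and −1 at each end (ends before starts at a tie):
Thursday 13:45 start Gardens Photo → 1
Thursday 14:30 end Gardens Photo → 0
Thursday 18:00 start Gallery Tour → 1
Thursday 21:15 end Gallery Tour → 0
Friday 07:00 start Bridge Tour → 1
Friday 07:15 start Cathedral Lunch → 2
Friday 07:45 start Gallery Transfer → 3
Friday 09:45 end Cathedral Lunch → 2
Friday 11:15 end Bridge Tour → 1
Friday 11:30 end Gallery Transfer → 0
Friday 15:45 start Cathedral Tour → 1
Friday 16:15 end Cathedral Tour → 0
Saturday 08:00 start Observatory Stop → 1
Saturday 08:45 end Observatory Stop → 0
Saturday 09:45 start Museum Tour → 1
Saturday 10:15 start Gallery Photo → 2
Saturday 11:00 end Museum Tour → 1
Saturday 15:30 end Gallery Photo → 0
Peak is 3, at Friday 07:45 (Bridge Tour, Cathedral Lunch, Gallery Transfer).

3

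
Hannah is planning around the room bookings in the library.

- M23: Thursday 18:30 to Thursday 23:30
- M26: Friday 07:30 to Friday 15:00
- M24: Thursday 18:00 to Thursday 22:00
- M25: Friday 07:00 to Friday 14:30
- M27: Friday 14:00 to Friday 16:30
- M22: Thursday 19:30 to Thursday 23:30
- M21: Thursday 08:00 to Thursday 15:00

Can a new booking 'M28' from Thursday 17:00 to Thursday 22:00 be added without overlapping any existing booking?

M21: ends Thursday 15:00 at or before M28 starts Thursday 17:00 → clear.
M24: starts Thursday 18:00 before M28 ends Thursday 22:00, and ends Thursday 22:00 after M28 starts Thursday 17:00 → overlap.
M23: starts Thursday 18:30 before M28 ends Thursday 22:00, and ends Thursday 23:30 after M28 starts Thursday 17:00 → overlap.
M22: starts Thursday 19:30 before M28 ends Thursday 22:00, and ends Thursday 23:30 after M28 starts Thursday 17:00 → overlap.
M25: starts Friday 07:00 at or after M28 ends Thursday 22:00 → clear.
M26: starts Friday 07:30 at or after M28 ends Thursday 22:00 → clear.
M27: starts Friday 14:00 at or after M28 ends Thursday 22:00 → clear.
M28 overlaps M22, M23, M24.

No — it overlaps M22, M23, M24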